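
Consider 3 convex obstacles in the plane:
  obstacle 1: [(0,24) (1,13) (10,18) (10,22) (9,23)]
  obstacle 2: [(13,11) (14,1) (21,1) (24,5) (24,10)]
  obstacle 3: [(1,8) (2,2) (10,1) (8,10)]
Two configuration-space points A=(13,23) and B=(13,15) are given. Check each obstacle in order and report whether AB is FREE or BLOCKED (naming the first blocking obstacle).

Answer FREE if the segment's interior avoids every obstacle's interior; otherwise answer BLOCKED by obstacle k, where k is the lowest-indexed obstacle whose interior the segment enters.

Obstacle 1 [(0,24) (1,13) (10,18) (10,22) (9,23)]:
  edge (0,24)–(1,13): clear
  edge (1,13)–(10,18): clear
  edge (10,18)–(10,22): clear
  edge (10,22)–(9,23): clear
  edge (9,23)–(0,24): clear
  midpoint (13,19) outside
  → clear
Obstacle 2 [(13,11) (14,1) (21,1) (24,5) (24,10)]:
  edge (13,11)–(14,1): clear
  edge (14,1)–(21,1): clear
  edge (21,1)–(24,5): clear
  edge (24,5)–(24,10): clear
  edge (24,10)–(13,11): clear
  midpoint (13,19) outside
  → clear
Obstacle 3 [(1,8) (2,2) (10,1) (8,10)]:
  edge (1,8)–(2,2): clear
  edge (2,2)–(10,1): clear
  edge (10,1)–(8,10): clear
  edge (8,10)–(1,8): clear
  midpoint (13,19) outside
  → clear

FREE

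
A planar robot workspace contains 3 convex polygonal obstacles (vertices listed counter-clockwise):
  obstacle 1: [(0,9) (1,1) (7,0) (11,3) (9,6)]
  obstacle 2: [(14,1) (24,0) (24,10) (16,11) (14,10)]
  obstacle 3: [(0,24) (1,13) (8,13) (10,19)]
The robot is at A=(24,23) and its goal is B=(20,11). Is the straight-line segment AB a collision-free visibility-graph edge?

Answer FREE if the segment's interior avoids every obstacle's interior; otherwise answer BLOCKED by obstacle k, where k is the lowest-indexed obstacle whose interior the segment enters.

FREE

Obstacle 1 [(0,9) (1,1) (7,0) (11,3) (9,6)]:
  edge (0,9)–(1,1): clear
  edge (1,1)–(7,0): clear
  edge (7,0)–(11,3): clear
  edge (11,3)–(9,6): clear
  edge (9,6)–(0,9): clear
  midpoint (22,17) outside
  → clear
Obstacle 2 [(14,1) (24,0) (24,10) (16,11) (14,10)]:
  edge (14,1)–(24,0): clear
  edge (24,0)–(24,10): clear
  edge (24,10)–(16,11): clear
  edge (16,11)–(14,10): clear
  edge (14,10)–(14,1): clear
  midpoint (22,17) outside
  → clear
Obstacle 3 [(0,24) (1,13) (8,13) (10,19)]:
  edge (0,24)–(1,13): clear
  edge (1,13)–(8,13): clear
  edge (8,13)–(10,19): clear
  edge (10,19)–(0,24): clear
  midpoint (22,17) outside
  → clear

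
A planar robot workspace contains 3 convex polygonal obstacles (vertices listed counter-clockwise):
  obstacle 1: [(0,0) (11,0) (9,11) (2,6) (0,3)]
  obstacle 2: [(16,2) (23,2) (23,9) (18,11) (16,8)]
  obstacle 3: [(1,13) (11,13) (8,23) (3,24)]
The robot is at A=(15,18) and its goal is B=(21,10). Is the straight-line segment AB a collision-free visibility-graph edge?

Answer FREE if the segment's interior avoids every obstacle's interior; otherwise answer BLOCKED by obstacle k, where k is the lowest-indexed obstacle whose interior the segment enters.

FREE

Obstacle 1 [(0,0) (11,0) (9,11) (2,6) (0,3)]:
  edge (0,0)–(11,0): clear
  edge (11,0)–(9,11): clear
  edge (9,11)–(2,6): clear
  edge (2,6)–(0,3): clear
  edge (0,3)–(0,0): clear
  midpoint (18,14) outside
  → clear
Obstacle 2 [(16,2) (23,2) (23,9) (18,11) (16,8)]:
  edge (16,2)–(23,2): clear
  edge (23,2)–(23,9): clear
  edge (23,9)–(18,11): clear
  edge (18,11)–(16,8): clear
  edge (16,8)–(16,2): clear
  midpoint (18,14) outside
  → clear
Obstacle 3 [(1,13) (11,13) (8,23) (3,24)]:
  edge (1,13)–(11,13): clear
  edge (11,13)–(8,23): clear
  edge (8,23)–(3,24): clear
  edge (3,24)–(1,13): clear
  midpoint (18,14) outside
  → clear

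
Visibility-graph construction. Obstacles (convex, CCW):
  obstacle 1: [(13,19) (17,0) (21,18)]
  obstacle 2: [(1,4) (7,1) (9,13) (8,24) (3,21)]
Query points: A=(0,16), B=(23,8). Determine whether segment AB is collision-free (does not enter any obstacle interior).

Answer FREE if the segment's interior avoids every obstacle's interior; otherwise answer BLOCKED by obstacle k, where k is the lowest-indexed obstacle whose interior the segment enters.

Obstacle 1 [(13,19) (17,0) (21,18)]:
  edge (13,19)–(17,0): crosses AB
  edge (17,0)–(21,18): crosses AB
  edge (21,18)–(13,19): clear
  → BLOCKED
Obstacle 2 [(1,4) (7,1) (9,13) (8,24) (3,21)]:
  edge (1,4)–(7,1): clear
  edge (7,1)–(9,13): crosses AB
  edge (9,13)–(8,24): clear
  edge (8,24)–(3,21): clear
  edge (3,21)–(1,4): crosses AB
  → BLOCKED

BLOCKED by obstacle 1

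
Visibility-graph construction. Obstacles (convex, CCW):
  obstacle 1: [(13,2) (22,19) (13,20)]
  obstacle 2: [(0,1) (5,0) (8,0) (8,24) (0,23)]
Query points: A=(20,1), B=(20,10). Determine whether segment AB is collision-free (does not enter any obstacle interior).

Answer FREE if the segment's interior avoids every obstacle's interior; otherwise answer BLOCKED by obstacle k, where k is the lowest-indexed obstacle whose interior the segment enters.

FREE

Obstacle 1 [(13,2) (22,19) (13,20)]:
  edge (13,2)–(22,19): clear
  edge (22,19)–(13,20): clear
  edge (13,20)–(13,2): clear
  midpoint (20,11/2) outside
  → clear
Obstacle 2 [(0,1) (5,0) (8,0) (8,24) (0,23)]:
  edge (0,1)–(5,0): clear
  edge (5,0)–(8,0): clear
  edge (8,0)–(8,24): clear
  edge (8,24)–(0,23): clear
  edge (0,23)–(0,1): clear
  midpoint (20,11/2) outside
  → clear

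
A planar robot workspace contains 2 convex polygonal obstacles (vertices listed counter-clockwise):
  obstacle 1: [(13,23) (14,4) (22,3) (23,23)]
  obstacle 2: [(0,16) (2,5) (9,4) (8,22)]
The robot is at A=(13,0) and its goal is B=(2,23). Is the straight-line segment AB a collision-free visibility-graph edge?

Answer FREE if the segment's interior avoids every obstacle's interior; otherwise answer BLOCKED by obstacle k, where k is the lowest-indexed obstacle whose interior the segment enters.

BLOCKED by obstacle 2

Obstacle 1 [(13,23) (14,4) (22,3) (23,23)]:
  edge (13,23)–(14,4): clear
  edge (14,4)–(22,3): clear
  edge (22,3)–(23,23): clear
  edge (23,23)–(13,23): clear
  midpoint (15/2,23/2) outside
  → clear
Obstacle 2 [(0,16) (2,5) (9,4) (8,22)]:
  edge (0,16)–(2,5): clear
  edge (2,5)–(9,4): clear
  edge (9,4)–(8,22): crosses AB
  edge (8,22)–(0,16): crosses AB
  → BLOCKED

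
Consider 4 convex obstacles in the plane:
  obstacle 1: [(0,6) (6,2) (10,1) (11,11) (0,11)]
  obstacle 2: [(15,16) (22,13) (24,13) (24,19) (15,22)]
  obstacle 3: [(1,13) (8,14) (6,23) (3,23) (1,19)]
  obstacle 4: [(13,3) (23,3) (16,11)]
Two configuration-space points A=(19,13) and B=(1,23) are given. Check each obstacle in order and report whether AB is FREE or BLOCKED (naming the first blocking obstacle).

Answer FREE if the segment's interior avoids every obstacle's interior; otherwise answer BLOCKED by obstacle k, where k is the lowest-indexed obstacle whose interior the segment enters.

BLOCKED by obstacle 3

Obstacle 1 [(0,6) (6,2) (10,1) (11,11) (0,11)]:
  edge (0,6)–(6,2): clear
  edge (6,2)–(10,1): clear
  edge (10,1)–(11,11): clear
  edge (11,11)–(0,11): clear
  edge (0,11)–(0,6): clear
  midpoint (10,18) outside
  → clear
Obstacle 2 [(15,16) (22,13) (24,13) (24,19) (15,22)]:
  edge (15,16)–(22,13): clear
  edge (22,13)–(24,13): clear
  edge (24,13)–(24,19): clear
  edge (24,19)–(15,22): clear
  edge (15,22)–(15,16): clear
  midpoint (10,18) outside
  → clear
Obstacle 3 [(1,13) (8,14) (6,23) (3,23) (1,19)]:
  edge (1,13)–(8,14): clear
  edge (8,14)–(6,23): crosses AB
  edge (6,23)–(3,23): clear
  edge (3,23)–(1,19): crosses AB
  edge (1,19)–(1,13): clear
  → BLOCKED
Obstacle 4 [(13,3) (23,3) (16,11)]:
  edge (13,3)–(23,3): clear
  edge (23,3)–(16,11): clear
  edge (16,11)–(13,3): clear
  midpoint (10,18) outside
  → clear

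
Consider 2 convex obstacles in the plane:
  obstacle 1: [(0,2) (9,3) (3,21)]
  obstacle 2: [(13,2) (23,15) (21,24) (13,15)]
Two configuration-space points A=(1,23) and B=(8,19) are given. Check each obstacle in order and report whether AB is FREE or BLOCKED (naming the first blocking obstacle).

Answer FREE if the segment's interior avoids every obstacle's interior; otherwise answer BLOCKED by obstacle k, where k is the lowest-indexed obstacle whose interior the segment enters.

FREE

Obstacle 1 [(0,2) (9,3) (3,21)]:
  edge (0,2)–(9,3): clear
  edge (9,3)–(3,21): clear
  edge (3,21)–(0,2): clear
  midpoint (9/2,21) outside
  → clear
Obstacle 2 [(13,2) (23,15) (21,24) (13,15)]:
  edge (13,2)–(23,15): clear
  edge (23,15)–(21,24): clear
  edge (21,24)–(13,15): clear
  edge (13,15)–(13,2): clear
  midpoint (9/2,21) outside
  → clear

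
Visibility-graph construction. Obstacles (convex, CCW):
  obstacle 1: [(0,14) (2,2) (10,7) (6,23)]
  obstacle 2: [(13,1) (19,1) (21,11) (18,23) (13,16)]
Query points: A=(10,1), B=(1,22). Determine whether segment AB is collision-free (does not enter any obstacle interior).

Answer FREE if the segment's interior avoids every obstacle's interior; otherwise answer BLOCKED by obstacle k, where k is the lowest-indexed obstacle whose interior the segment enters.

Obstacle 1 [(0,14) (2,2) (10,7) (6,23)]:
  edge (0,14)–(2,2): clear
  edge (2,2)–(10,7): crosses AB
  edge (10,7)–(6,23): clear
  edge (6,23)–(0,14): crosses AB
  → BLOCKED
Obstacle 2 [(13,1) (19,1) (21,11) (18,23) (13,16)]:
  edge (13,1)–(19,1): clear
  edge (19,1)–(21,11): clear
  edge (21,11)–(18,23): clear
  edge (18,23)–(13,16): clear
  edge (13,16)–(13,1): clear
  midpoint (11/2,23/2) outside
  → clear

BLOCKED by obstacle 1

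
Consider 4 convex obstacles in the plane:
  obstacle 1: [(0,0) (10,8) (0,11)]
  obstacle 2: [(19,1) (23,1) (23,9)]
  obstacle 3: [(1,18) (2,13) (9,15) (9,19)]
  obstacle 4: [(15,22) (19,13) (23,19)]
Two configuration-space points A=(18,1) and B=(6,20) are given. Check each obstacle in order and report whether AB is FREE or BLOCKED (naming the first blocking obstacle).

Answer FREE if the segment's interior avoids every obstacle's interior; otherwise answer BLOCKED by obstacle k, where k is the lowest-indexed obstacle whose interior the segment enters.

BLOCKED by obstacle 3

Obstacle 1 [(0,0) (10,8) (0,11)]:
  edge (0,0)–(10,8): clear
  edge (10,8)–(0,11): clear
  edge (0,11)–(0,0): clear
  midpoint (12,21/2) outside
  → clear
Obstacle 2 [(19,1) (23,1) (23,9)]:
  edge (19,1)–(23,1): clear
  edge (23,1)–(23,9): clear
  edge (23,9)–(19,1): clear
  midpoint (12,21/2) outside
  → clear
Obstacle 3 [(1,18) (2,13) (9,15) (9,19)]:
  edge (1,18)–(2,13): clear
  edge (2,13)–(9,15): clear
  edge (9,15)–(9,19): crosses AB
  edge (9,19)–(1,18): crosses AB
  → BLOCKED
Obstacle 4 [(15,22) (19,13) (23,19)]:
  edge (15,22)–(19,13): clear
  edge (19,13)–(23,19): clear
  edge (23,19)–(15,22): clear
  midpoint (12,21/2) outside
  → clear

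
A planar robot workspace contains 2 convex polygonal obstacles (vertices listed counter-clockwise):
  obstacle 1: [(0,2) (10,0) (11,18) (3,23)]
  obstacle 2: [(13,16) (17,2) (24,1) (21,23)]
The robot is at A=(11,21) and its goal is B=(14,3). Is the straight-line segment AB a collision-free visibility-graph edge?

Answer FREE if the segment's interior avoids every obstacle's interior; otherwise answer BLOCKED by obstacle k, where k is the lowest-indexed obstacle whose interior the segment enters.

FREE

Obstacle 1 [(0,2) (10,0) (11,18) (3,23)]:
  edge (0,2)–(10,0): clear
  edge (10,0)–(11,18): clear
  edge (11,18)–(3,23): clear
  edge (3,23)–(0,2): clear
  midpoint (25/2,12) outside
  → clear
Obstacle 2 [(13,16) (17,2) (24,1) (21,23)]:
  edge (13,16)–(17,2): clear
  edge (17,2)–(24,1): clear
  edge (24,1)–(21,23): clear
  edge (21,23)–(13,16): clear
  midpoint (25/2,12) outside
  → clear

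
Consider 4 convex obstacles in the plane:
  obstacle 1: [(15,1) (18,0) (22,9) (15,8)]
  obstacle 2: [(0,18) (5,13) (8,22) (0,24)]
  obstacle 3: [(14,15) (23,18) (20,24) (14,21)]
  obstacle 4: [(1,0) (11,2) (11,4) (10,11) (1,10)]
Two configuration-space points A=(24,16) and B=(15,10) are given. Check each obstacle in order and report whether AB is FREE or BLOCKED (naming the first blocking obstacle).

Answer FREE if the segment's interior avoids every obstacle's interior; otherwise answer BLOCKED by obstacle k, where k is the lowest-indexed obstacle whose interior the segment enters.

Obstacle 1 [(15,1) (18,0) (22,9) (15,8)]:
  edge (15,1)–(18,0): clear
  edge (18,0)–(22,9): clear
  edge (22,9)–(15,8): clear
  edge (15,8)–(15,1): clear
  midpoint (39/2,13) outside
  → clear
Obstacle 2 [(0,18) (5,13) (8,22) (0,24)]:
  edge (0,18)–(5,13): clear
  edge (5,13)–(8,22): clear
  edge (8,22)–(0,24): clear
  edge (0,24)–(0,18): clear
  midpoint (39/2,13) outside
  → clear
Obstacle 3 [(14,15) (23,18) (20,24) (14,21)]:
  edge (14,15)–(23,18): clear
  edge (23,18)–(20,24): clear
  edge (20,24)–(14,21): clear
  edge (14,21)–(14,15): clear
  midpoint (39/2,13) outside
  → clear
Obstacle 4 [(1,0) (11,2) (11,4) (10,11) (1,10)]:
  edge (1,0)–(11,2): clear
  edge (11,2)–(11,4): clear
  edge (11,4)–(10,11): clear
  edge (10,11)–(1,10): clear
  edge (1,10)–(1,0): clear
  midpoint (39/2,13) outside
  → clear

FREE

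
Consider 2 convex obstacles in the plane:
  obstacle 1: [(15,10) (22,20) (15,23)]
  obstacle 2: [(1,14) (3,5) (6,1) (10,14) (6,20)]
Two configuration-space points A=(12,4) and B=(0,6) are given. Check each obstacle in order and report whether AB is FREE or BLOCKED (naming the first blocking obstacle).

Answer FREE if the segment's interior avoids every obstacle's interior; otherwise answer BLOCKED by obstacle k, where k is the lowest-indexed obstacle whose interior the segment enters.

Obstacle 1 [(15,10) (22,20) (15,23)]:
  edge (15,10)–(22,20): clear
  edge (22,20)–(15,23): clear
  edge (15,23)–(15,10): clear
  midpoint (6,5) outside
  → clear
Obstacle 2 [(1,14) (3,5) (6,1) (10,14) (6,20)]:
  edge (1,14)–(3,5): crosses AB
  edge (3,5)–(6,1): clear
  edge (6,1)–(10,14): crosses AB
  edge (10,14)–(6,20): clear
  edge (6,20)–(1,14): clear
  → BLOCKED

BLOCKED by obstacle 2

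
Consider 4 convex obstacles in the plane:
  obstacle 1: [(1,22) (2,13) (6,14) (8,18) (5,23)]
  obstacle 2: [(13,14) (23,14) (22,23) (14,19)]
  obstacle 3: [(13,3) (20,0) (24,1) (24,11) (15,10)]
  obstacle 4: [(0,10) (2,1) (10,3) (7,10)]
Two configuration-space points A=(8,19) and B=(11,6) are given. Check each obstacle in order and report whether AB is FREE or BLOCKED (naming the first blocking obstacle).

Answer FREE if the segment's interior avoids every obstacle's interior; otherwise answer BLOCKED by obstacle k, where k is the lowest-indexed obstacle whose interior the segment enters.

Obstacle 1 [(1,22) (2,13) (6,14) (8,18) (5,23)]:
  edge (1,22)–(2,13): clear
  edge (2,13)–(6,14): clear
  edge (6,14)–(8,18): clear
  edge (8,18)–(5,23): clear
  edge (5,23)–(1,22): clear
  midpoint (19/2,25/2) outside
  → clear
Obstacle 2 [(13,14) (23,14) (22,23) (14,19)]:
  edge (13,14)–(23,14): clear
  edge (23,14)–(22,23): clear
  edge (22,23)–(14,19): clear
  edge (14,19)–(13,14): clear
  midpoint (19/2,25/2) outside
  → clear
Obstacle 3 [(13,3) (20,0) (24,1) (24,11) (15,10)]:
  edge (13,3)–(20,0): clear
  edge (20,0)–(24,1): clear
  edge (24,1)–(24,11): clear
  edge (24,11)–(15,10): clear
  edge (15,10)–(13,3): clear
  midpoint (19/2,25/2) outside
  → clear
Obstacle 4 [(0,10) (2,1) (10,3) (7,10)]:
  edge (0,10)–(2,1): clear
  edge (2,1)–(10,3): clear
  edge (10,3)–(7,10): clear
  edge (7,10)–(0,10): clear
  midpoint (19/2,25/2) outside
  → clear

FREE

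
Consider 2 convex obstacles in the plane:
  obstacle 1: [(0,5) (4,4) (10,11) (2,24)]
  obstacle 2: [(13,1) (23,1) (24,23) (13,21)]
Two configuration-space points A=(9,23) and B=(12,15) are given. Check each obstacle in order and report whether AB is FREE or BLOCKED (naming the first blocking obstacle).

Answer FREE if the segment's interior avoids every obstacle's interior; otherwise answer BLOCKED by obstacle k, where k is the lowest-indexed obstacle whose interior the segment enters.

FREE

Obstacle 1 [(0,5) (4,4) (10,11) (2,24)]:
  edge (0,5)–(4,4): clear
  edge (4,4)–(10,11): clear
  edge (10,11)–(2,24): clear
  edge (2,24)–(0,5): clear
  midpoint (21/2,19) outside
  → clear
Obstacle 2 [(13,1) (23,1) (24,23) (13,21)]:
  edge (13,1)–(23,1): clear
  edge (23,1)–(24,23): clear
  edge (24,23)–(13,21): clear
  edge (13,21)–(13,1): clear
  midpoint (21/2,19) outside
  → clear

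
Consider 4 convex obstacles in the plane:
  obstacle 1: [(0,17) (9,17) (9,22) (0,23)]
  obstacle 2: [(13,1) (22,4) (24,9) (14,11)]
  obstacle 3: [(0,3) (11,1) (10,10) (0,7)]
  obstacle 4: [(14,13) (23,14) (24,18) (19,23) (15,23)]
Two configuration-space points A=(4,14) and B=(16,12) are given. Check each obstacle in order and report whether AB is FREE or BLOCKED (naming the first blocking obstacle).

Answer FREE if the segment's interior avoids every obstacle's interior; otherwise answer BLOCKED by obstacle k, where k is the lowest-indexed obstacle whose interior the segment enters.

FREE

Obstacle 1 [(0,17) (9,17) (9,22) (0,23)]:
  edge (0,17)–(9,17): clear
  edge (9,17)–(9,22): clear
  edge (9,22)–(0,23): clear
  edge (0,23)–(0,17): clear
  midpoint (10,13) outside
  → clear
Obstacle 2 [(13,1) (22,4) (24,9) (14,11)]:
  edge (13,1)–(22,4): clear
  edge (22,4)–(24,9): clear
  edge (24,9)–(14,11): clear
  edge (14,11)–(13,1): clear
  midpoint (10,13) outside
  → clear
Obstacle 3 [(0,3) (11,1) (10,10) (0,7)]:
  edge (0,3)–(11,1): clear
  edge (11,1)–(10,10): clear
  edge (10,10)–(0,7): clear
  edge (0,7)–(0,3): clear
  midpoint (10,13) outside
  → clear
Obstacle 4 [(14,13) (23,14) (24,18) (19,23) (15,23)]:
  edge (14,13)–(23,14): clear
  edge (23,14)–(24,18): clear
  edge (24,18)–(19,23): clear
  edge (19,23)–(15,23): clear
  edge (15,23)–(14,13): clear
  midpoint (10,13) outside
  → clear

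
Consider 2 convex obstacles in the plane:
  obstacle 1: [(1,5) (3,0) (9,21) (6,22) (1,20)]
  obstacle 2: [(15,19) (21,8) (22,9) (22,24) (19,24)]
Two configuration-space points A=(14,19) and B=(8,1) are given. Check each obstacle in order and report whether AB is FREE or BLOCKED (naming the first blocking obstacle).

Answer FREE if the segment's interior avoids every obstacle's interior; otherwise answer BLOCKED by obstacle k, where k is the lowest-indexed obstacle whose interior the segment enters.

FREE

Obstacle 1 [(1,5) (3,0) (9,21) (6,22) (1,20)]:
  edge (1,5)–(3,0): clear
  edge (3,0)–(9,21): clear
  edge (9,21)–(6,22): clear
  edge (6,22)–(1,20): clear
  edge (1,20)–(1,5): clear
  midpoint (11,10) outside
  → clear
Obstacle 2 [(15,19) (21,8) (22,9) (22,24) (19,24)]:
  edge (15,19)–(21,8): clear
  edge (21,8)–(22,9): clear
  edge (22,9)–(22,24): clear
  edge (22,24)–(19,24): clear
  edge (19,24)–(15,19): clear
  midpoint (11,10) outside
  → clear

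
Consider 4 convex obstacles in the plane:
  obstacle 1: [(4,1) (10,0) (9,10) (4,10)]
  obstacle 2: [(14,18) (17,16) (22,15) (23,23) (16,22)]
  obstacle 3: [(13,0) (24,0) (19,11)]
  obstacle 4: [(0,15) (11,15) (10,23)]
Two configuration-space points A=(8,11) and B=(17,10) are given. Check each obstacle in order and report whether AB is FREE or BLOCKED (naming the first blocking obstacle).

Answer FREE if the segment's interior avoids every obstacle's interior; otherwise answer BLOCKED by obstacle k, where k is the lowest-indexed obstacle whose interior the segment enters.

FREE

Obstacle 1 [(4,1) (10,0) (9,10) (4,10)]:
  edge (4,1)–(10,0): clear
  edge (10,0)–(9,10): clear
  edge (9,10)–(4,10): clear
  edge (4,10)–(4,1): clear
  midpoint (25/2,21/2) outside
  → clear
Obstacle 2 [(14,18) (17,16) (22,15) (23,23) (16,22)]:
  edge (14,18)–(17,16): clear
  edge (17,16)–(22,15): clear
  edge (22,15)–(23,23): clear
  edge (23,23)–(16,22): clear
  edge (16,22)–(14,18): clear
  midpoint (25/2,21/2) outside
  → clear
Obstacle 3 [(13,0) (24,0) (19,11)]:
  edge (13,0)–(24,0): clear
  edge (24,0)–(19,11): clear
  edge (19,11)–(13,0): clear
  midpoint (25/2,21/2) outside
  → clear
Obstacle 4 [(0,15) (11,15) (10,23)]:
  edge (0,15)–(11,15): clear
  edge (11,15)–(10,23): clear
  edge (10,23)–(0,15): clear
  midpoint (25/2,21/2) outside
  → clear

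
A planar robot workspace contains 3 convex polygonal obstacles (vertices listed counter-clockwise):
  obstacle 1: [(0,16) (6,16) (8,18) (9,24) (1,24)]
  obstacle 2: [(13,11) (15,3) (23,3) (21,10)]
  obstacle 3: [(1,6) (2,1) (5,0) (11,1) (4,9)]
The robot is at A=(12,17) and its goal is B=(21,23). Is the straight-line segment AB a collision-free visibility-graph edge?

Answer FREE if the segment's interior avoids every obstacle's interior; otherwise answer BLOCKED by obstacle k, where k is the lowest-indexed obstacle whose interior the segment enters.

Obstacle 1 [(0,16) (6,16) (8,18) (9,24) (1,24)]:
  edge (0,16)–(6,16): clear
  edge (6,16)–(8,18): clear
  edge (8,18)–(9,24): clear
  edge (9,24)–(1,24): clear
  edge (1,24)–(0,16): clear
  midpoint (33/2,20) outside
  → clear
Obstacle 2 [(13,11) (15,3) (23,3) (21,10)]:
  edge (13,11)–(15,3): clear
  edge (15,3)–(23,3): clear
  edge (23,3)–(21,10): clear
  edge (21,10)–(13,11): clear
  midpoint (33/2,20) outside
  → clear
Obstacle 3 [(1,6) (2,1) (5,0) (11,1) (4,9)]:
  edge (1,6)–(2,1): clear
  edge (2,1)–(5,0): clear
  edge (5,0)–(11,1): clear
  edge (11,1)–(4,9): clear
  edge (4,9)–(1,6): clear
  midpoint (33/2,20) outside
  → clear

FREE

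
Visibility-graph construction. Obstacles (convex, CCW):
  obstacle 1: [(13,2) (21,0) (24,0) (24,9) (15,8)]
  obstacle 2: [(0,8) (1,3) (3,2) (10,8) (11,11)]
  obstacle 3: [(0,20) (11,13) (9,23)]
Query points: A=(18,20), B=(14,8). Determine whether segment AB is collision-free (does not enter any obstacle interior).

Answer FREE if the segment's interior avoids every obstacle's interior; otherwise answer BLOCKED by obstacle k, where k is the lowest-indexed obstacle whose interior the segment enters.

FREE

Obstacle 1 [(13,2) (21,0) (24,0) (24,9) (15,8)]:
  edge (13,2)–(21,0): clear
  edge (21,0)–(24,0): clear
  edge (24,0)–(24,9): clear
  edge (24,9)–(15,8): clear
  edge (15,8)–(13,2): clear
  midpoint (16,14) outside
  → clear
Obstacle 2 [(0,8) (1,3) (3,2) (10,8) (11,11)]:
  edge (0,8)–(1,3): clear
  edge (1,3)–(3,2): clear
  edge (3,2)–(10,8): clear
  edge (10,8)–(11,11): clear
  edge (11,11)–(0,8): clear
  midpoint (16,14) outside
  → clear
Obstacle 3 [(0,20) (11,13) (9,23)]:
  edge (0,20)–(11,13): clear
  edge (11,13)–(9,23): clear
  edge (9,23)–(0,20): clear
  midpoint (16,14) outside
  → clear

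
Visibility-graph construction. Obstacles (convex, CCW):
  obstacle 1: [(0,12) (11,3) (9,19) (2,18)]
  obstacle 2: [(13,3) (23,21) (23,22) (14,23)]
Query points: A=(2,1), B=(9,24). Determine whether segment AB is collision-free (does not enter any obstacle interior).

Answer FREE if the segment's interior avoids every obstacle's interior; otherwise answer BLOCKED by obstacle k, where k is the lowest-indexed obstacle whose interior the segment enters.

Obstacle 1 [(0,12) (11,3) (9,19) (2,18)]:
  edge (0,12)–(11,3): crosses AB
  edge (11,3)–(9,19): clear
  edge (9,19)–(2,18): crosses AB
  edge (2,18)–(0,12): clear
  → BLOCKED
Obstacle 2 [(13,3) (23,21) (23,22) (14,23)]:
  edge (13,3)–(23,21): clear
  edge (23,21)–(23,22): clear
  edge (23,22)–(14,23): clear
  edge (14,23)–(13,3): clear
  midpoint (11/2,25/2) outside
  → clear

BLOCKED by obstacle 1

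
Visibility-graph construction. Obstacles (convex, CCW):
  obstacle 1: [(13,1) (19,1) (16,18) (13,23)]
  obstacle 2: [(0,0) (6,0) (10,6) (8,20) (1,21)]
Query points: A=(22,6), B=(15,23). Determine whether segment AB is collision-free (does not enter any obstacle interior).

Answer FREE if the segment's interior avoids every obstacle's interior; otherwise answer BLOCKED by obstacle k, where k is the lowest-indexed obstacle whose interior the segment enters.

FREE

Obstacle 1 [(13,1) (19,1) (16,18) (13,23)]:
  edge (13,1)–(19,1): clear
  edge (19,1)–(16,18): clear
  edge (16,18)–(13,23): clear
  edge (13,23)–(13,1): clear
  midpoint (37/2,29/2) outside
  → clear
Obstacle 2 [(0,0) (6,0) (10,6) (8,20) (1,21)]:
  edge (0,0)–(6,0): clear
  edge (6,0)–(10,6): clear
  edge (10,6)–(8,20): clear
  edge (8,20)–(1,21): clear
  edge (1,21)–(0,0): clear
  midpoint (37/2,29/2) outside
  → clear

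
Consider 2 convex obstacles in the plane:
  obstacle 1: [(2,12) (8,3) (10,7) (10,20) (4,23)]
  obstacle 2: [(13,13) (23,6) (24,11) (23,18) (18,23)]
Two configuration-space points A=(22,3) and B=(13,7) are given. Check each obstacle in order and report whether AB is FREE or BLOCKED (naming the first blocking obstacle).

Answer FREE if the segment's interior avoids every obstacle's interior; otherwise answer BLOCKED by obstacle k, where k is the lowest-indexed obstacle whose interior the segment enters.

Obstacle 1 [(2,12) (8,3) (10,7) (10,20) (4,23)]:
  edge (2,12)–(8,3): clear
  edge (8,3)–(10,7): clear
  edge (10,7)–(10,20): clear
  edge (10,20)–(4,23): clear
  edge (4,23)–(2,12): clear
  midpoint (35/2,5) outside
  → clear
Obstacle 2 [(13,13) (23,6) (24,11) (23,18) (18,23)]:
  edge (13,13)–(23,6): clear
  edge (23,6)–(24,11): clear
  edge (24,11)–(23,18): clear
  edge (23,18)–(18,23): clear
  edge (18,23)–(13,13): clear
  midpoint (35/2,5) outside
  → clear

FREE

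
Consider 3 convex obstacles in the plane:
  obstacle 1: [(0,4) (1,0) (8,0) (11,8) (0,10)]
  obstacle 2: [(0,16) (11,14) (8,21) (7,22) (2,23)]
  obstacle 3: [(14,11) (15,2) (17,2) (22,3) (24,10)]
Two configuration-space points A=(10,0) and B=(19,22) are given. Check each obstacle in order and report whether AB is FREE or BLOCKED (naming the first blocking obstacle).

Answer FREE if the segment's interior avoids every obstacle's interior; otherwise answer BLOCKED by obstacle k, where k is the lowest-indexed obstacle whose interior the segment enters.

BLOCKED by obstacle 3

Obstacle 1 [(0,4) (1,0) (8,0) (11,8) (0,10)]:
  edge (0,4)–(1,0): clear
  edge (1,0)–(8,0): clear
  edge (8,0)–(11,8): clear
  edge (11,8)–(0,10): clear
  edge (0,10)–(0,4): clear
  midpoint (29/2,11) outside
  → clear
Obstacle 2 [(0,16) (11,14) (8,21) (7,22) (2,23)]:
  edge (0,16)–(11,14): clear
  edge (11,14)–(8,21): clear
  edge (8,21)–(7,22): clear
  edge (7,22)–(2,23): clear
  edge (2,23)–(0,16): clear
  midpoint (29/2,11) outside
  → clear
Obstacle 3 [(14,11) (15,2) (17,2) (22,3) (24,10)]:
  edge (14,11)–(15,2): crosses AB
  edge (15,2)–(17,2): clear
  edge (17,2)–(22,3): clear
  edge (22,3)–(24,10): clear
  edge (24,10)–(14,11): crosses AB
  → BLOCKED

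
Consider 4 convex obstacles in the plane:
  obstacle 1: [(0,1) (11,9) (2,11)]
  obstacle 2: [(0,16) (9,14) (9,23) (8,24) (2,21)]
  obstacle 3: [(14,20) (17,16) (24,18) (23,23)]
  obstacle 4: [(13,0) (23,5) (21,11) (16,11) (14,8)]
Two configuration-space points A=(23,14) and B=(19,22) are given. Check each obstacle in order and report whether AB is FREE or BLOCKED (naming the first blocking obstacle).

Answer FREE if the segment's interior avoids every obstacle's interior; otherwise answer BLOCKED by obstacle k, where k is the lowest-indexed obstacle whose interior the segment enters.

Obstacle 1 [(0,1) (11,9) (2,11)]:
  edge (0,1)–(11,9): clear
  edge (11,9)–(2,11): clear
  edge (2,11)–(0,1): clear
  midpoint (21,18) outside
  → clear
Obstacle 2 [(0,16) (9,14) (9,23) (8,24) (2,21)]:
  edge (0,16)–(9,14): clear
  edge (9,14)–(9,23): clear
  edge (9,23)–(8,24): clear
  edge (8,24)–(2,21): clear
  edge (2,21)–(0,16): clear
  midpoint (21,18) outside
  → clear
Obstacle 3 [(14,20) (17,16) (24,18) (23,23)]:
  edge (14,20)–(17,16): clear
  edge (17,16)–(24,18): crosses AB
  edge (24,18)–(23,23): clear
  edge (23,23)–(14,20): crosses AB
  → BLOCKED
Obstacle 4 [(13,0) (23,5) (21,11) (16,11) (14,8)]:
  edge (13,0)–(23,5): clear
  edge (23,5)–(21,11): clear
  edge (21,11)–(16,11): clear
  edge (16,11)–(14,8): clear
  edge (14,8)–(13,0): clear
  midpoint (21,18) outside
  → clear

BLOCKED by obstacle 3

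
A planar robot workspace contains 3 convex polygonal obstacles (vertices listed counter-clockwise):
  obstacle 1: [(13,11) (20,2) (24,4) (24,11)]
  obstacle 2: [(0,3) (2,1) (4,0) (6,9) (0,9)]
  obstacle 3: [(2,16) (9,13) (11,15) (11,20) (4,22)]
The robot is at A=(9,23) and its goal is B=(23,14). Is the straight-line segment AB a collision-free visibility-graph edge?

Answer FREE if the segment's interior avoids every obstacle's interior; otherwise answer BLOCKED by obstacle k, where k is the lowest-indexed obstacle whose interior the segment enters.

Obstacle 1 [(13,11) (20,2) (24,4) (24,11)]:
  edge (13,11)–(20,2): clear
  edge (20,2)–(24,4): clear
  edge (24,4)–(24,11): clear
  edge (24,11)–(13,11): clear
  midpoint (16,37/2) outside
  → clear
Obstacle 2 [(0,3) (2,1) (4,0) (6,9) (0,9)]:
  edge (0,3)–(2,1): clear
  edge (2,1)–(4,0): clear
  edge (4,0)–(6,9): clear
  edge (6,9)–(0,9): clear
  edge (0,9)–(0,3): clear
  midpoint (16,37/2) outside
  → clear
Obstacle 3 [(2,16) (9,13) (11,15) (11,20) (4,22)]:
  edge (2,16)–(9,13): clear
  edge (9,13)–(11,15): clear
  edge (11,15)–(11,20): clear
  edge (11,20)–(4,22): clear
  edge (4,22)–(2,16): clear
  midpoint (16,37/2) outside
  → clear

FREE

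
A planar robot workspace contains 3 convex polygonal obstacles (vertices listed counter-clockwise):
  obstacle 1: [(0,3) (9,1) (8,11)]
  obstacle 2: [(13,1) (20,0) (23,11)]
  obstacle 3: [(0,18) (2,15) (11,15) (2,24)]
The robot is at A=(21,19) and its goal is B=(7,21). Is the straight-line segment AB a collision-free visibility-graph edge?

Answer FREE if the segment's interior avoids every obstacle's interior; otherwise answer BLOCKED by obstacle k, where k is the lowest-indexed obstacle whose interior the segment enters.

FREE

Obstacle 1 [(0,3) (9,1) (8,11)]:
  edge (0,3)–(9,1): clear
  edge (9,1)–(8,11): clear
  edge (8,11)–(0,3): clear
  midpoint (14,20) outside
  → clear
Obstacle 2 [(13,1) (20,0) (23,11)]:
  edge (13,1)–(20,0): clear
  edge (20,0)–(23,11): clear
  edge (23,11)–(13,1): clear
  midpoint (14,20) outside
  → clear
Obstacle 3 [(0,18) (2,15) (11,15) (2,24)]:
  edge (0,18)–(2,15): clear
  edge (2,15)–(11,15): clear
  edge (11,15)–(2,24): clear
  edge (2,24)–(0,18): clear
  midpoint (14,20) outside
  → clear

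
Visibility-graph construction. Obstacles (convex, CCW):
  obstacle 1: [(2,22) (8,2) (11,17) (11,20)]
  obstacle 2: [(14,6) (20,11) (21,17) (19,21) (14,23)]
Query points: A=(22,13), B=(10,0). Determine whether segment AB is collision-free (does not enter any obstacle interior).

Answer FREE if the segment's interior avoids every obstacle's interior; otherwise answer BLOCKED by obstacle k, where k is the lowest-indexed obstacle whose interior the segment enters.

Obstacle 1 [(2,22) (8,2) (11,17) (11,20)]:
  edge (2,22)–(8,2): clear
  edge (8,2)–(11,17): clear
  edge (11,17)–(11,20): clear
  edge (11,20)–(2,22): clear
  midpoint (16,13/2) outside
  → clear
Obstacle 2 [(14,6) (20,11) (21,17) (19,21) (14,23)]:
  edge (14,6)–(20,11): clear
  edge (20,11)–(21,17): clear
  edge (21,17)–(19,21): clear
  edge (19,21)–(14,23): clear
  edge (14,23)–(14,6): clear
  midpoint (16,13/2) outside
  → clear

FREE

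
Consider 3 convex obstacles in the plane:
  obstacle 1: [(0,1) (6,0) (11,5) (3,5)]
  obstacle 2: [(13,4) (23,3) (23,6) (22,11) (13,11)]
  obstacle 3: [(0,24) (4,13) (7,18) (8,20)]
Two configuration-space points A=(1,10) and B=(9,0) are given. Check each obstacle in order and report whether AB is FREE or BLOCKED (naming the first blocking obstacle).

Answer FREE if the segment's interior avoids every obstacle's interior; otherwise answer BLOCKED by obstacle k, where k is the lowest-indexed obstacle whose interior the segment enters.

BLOCKED by obstacle 1

Obstacle 1 [(0,1) (6,0) (11,5) (3,5)]:
  edge (0,1)–(6,0): clear
  edge (6,0)–(11,5): crosses AB
  edge (11,5)–(3,5): crosses AB
  edge (3,5)–(0,1): clear
  → BLOCKED
Obstacle 2 [(13,4) (23,3) (23,6) (22,11) (13,11)]:
  edge (13,4)–(23,3): clear
  edge (23,3)–(23,6): clear
  edge (23,6)–(22,11): clear
  edge (22,11)–(13,11): clear
  edge (13,11)–(13,4): clear
  midpoint (5,5) outside
  → clear
Obstacle 3 [(0,24) (4,13) (7,18) (8,20)]:
  edge (0,24)–(4,13): clear
  edge (4,13)–(7,18): clear
  edge (7,18)–(8,20): clear
  edge (8,20)–(0,24): clear
  midpoint (5,5) outside
  → clear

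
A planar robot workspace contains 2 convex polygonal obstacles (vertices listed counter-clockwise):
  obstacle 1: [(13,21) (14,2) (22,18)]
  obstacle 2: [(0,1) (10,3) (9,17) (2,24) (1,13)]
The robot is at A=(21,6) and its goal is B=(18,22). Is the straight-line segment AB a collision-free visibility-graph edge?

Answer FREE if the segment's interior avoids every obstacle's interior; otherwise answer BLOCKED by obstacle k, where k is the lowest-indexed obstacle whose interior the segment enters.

Obstacle 1 [(13,21) (14,2) (22,18)]:
  edge (13,21)–(14,2): clear
  edge (14,2)–(22,18): crosses AB
  edge (22,18)–(13,21): crosses AB
  → BLOCKED
Obstacle 2 [(0,1) (10,3) (9,17) (2,24) (1,13)]:
  edge (0,1)–(10,3): clear
  edge (10,3)–(9,17): clear
  edge (9,17)–(2,24): clear
  edge (2,24)–(1,13): clear
  edge (1,13)–(0,1): clear
  midpoint (39/2,14) outside
  → clear

BLOCKED by obstacle 1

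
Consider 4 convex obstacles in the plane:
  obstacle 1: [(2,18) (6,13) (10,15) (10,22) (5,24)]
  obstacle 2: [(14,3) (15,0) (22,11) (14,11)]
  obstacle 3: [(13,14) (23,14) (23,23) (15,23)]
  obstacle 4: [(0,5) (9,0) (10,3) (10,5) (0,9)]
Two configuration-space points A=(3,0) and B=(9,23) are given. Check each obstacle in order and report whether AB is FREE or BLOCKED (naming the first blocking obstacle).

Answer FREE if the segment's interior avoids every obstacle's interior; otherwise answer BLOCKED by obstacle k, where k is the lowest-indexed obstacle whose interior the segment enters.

Obstacle 1 [(2,18) (6,13) (10,15) (10,22) (5,24)]:
  edge (2,18)–(6,13): clear
  edge (6,13)–(10,15): crosses AB
  edge (10,15)–(10,22): clear
  edge (10,22)–(5,24): crosses AB
  edge (5,24)–(2,18): clear
  → BLOCKED
Obstacle 2 [(14,3) (15,0) (22,11) (14,11)]:
  edge (14,3)–(15,0): clear
  edge (15,0)–(22,11): clear
  edge (22,11)–(14,11): clear
  edge (14,11)–(14,3): clear
  midpoint (6,23/2) outside
  → clear
Obstacle 3 [(13,14) (23,14) (23,23) (15,23)]:
  edge (13,14)–(23,14): clear
  edge (23,14)–(23,23): clear
  edge (23,23)–(15,23): clear
  edge (15,23)–(13,14): clear
  midpoint (6,23/2) outside
  → clear
Obstacle 4 [(0,5) (9,0) (10,3) (10,5) (0,9)]:
  edge (0,5)–(9,0): crosses AB
  edge (9,0)–(10,3): clear
  edge (10,3)–(10,5): clear
  edge (10,5)–(0,9): crosses AB
  edge (0,9)–(0,5): clear
  → BLOCKED

BLOCKED by obstacle 1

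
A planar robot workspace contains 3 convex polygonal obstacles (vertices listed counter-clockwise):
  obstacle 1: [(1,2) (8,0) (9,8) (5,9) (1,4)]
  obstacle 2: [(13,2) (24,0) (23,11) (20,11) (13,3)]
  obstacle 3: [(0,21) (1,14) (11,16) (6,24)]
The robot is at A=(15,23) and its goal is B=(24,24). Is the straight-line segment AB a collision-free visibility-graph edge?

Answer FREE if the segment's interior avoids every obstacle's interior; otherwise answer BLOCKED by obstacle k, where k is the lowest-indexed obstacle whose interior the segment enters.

FREE

Obstacle 1 [(1,2) (8,0) (9,8) (5,9) (1,4)]:
  edge (1,2)–(8,0): clear
  edge (8,0)–(9,8): clear
  edge (9,8)–(5,9): clear
  edge (5,9)–(1,4): clear
  edge (1,4)–(1,2): clear
  midpoint (39/2,47/2) outside
  → clear
Obstacle 2 [(13,2) (24,0) (23,11) (20,11) (13,3)]:
  edge (13,2)–(24,0): clear
  edge (24,0)–(23,11): clear
  edge (23,11)–(20,11): clear
  edge (20,11)–(13,3): clear
  edge (13,3)–(13,2): clear
  midpoint (39/2,47/2) outside
  → clear
Obstacle 3 [(0,21) (1,14) (11,16) (6,24)]:
  edge (0,21)–(1,14): clear
  edge (1,14)–(11,16): clear
  edge (11,16)–(6,24): clear
  edge (6,24)–(0,21): clear
  midpoint (39/2,47/2) outside
  → clear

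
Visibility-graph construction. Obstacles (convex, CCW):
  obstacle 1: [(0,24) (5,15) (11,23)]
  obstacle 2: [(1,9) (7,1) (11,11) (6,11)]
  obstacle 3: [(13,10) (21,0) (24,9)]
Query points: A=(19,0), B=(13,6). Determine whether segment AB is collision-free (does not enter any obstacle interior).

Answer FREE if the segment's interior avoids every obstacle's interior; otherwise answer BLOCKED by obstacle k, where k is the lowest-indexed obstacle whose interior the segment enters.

Obstacle 1 [(0,24) (5,15) (11,23)]:
  edge (0,24)–(5,15): clear
  edge (5,15)–(11,23): clear
  edge (11,23)–(0,24): clear
  midpoint (16,3) outside
  → clear
Obstacle 2 [(1,9) (7,1) (11,11) (6,11)]:
  edge (1,9)–(7,1): clear
  edge (7,1)–(11,11): clear
  edge (11,11)–(6,11): clear
  edge (6,11)–(1,9): clear
  midpoint (16,3) outside
  → clear
Obstacle 3 [(13,10) (21,0) (24,9)]:
  edge (13,10)–(21,0): clear
  edge (21,0)–(24,9): clear
  edge (24,9)–(13,10): clear
  midpoint (16,3) outside
  → clear

FREE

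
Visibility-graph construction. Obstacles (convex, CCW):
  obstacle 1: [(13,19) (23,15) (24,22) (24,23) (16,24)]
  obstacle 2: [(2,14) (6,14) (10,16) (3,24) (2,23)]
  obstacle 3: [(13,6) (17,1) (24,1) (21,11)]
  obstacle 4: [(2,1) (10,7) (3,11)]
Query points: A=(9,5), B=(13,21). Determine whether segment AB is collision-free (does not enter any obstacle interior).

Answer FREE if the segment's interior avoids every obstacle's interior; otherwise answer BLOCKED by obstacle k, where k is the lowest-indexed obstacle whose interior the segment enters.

BLOCKED by obstacle 4

Obstacle 1 [(13,19) (23,15) (24,22) (24,23) (16,24)]:
  edge (13,19)–(23,15): clear
  edge (23,15)–(24,22): clear
  edge (24,22)–(24,23): clear
  edge (24,23)–(16,24): clear
  edge (16,24)–(13,19): clear
  midpoint (11,13) outside
  → clear
Obstacle 2 [(2,14) (6,14) (10,16) (3,24) (2,23)]:
  edge (2,14)–(6,14): clear
  edge (6,14)–(10,16): clear
  edge (10,16)–(3,24): clear
  edge (3,24)–(2,23): clear
  edge (2,23)–(2,14): clear
  midpoint (11,13) outside
  → clear
Obstacle 3 [(13,6) (17,1) (24,1) (21,11)]:
  edge (13,6)–(17,1): clear
  edge (17,1)–(24,1): clear
  edge (24,1)–(21,11): clear
  edge (21,11)–(13,6): clear
  midpoint (11,13) outside
  → clear
Obstacle 4 [(2,1) (10,7) (3,11)]:
  edge (2,1)–(10,7): crosses AB
  edge (10,7)–(3,11): crosses AB
  edge (3,11)–(2,1): clear
  → BLOCKED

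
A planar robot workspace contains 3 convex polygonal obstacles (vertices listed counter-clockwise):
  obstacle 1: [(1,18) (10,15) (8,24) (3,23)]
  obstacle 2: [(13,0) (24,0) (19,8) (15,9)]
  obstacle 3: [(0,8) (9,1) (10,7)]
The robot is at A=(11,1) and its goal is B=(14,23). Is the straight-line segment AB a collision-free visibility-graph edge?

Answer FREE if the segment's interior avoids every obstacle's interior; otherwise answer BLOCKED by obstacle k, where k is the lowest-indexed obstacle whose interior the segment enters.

FREE

Obstacle 1 [(1,18) (10,15) (8,24) (3,23)]:
  edge (1,18)–(10,15): clear
  edge (10,15)–(8,24): clear
  edge (8,24)–(3,23): clear
  edge (3,23)–(1,18): clear
  midpoint (25/2,12) outside
  → clear
Obstacle 2 [(13,0) (24,0) (19,8) (15,9)]:
  edge (13,0)–(24,0): clear
  edge (24,0)–(19,8): clear
  edge (19,8)–(15,9): clear
  edge (15,9)–(13,0): clear
  midpoint (25/2,12) outside
  → clear
Obstacle 3 [(0,8) (9,1) (10,7)]:
  edge (0,8)–(9,1): clear
  edge (9,1)–(10,7): clear
  edge (10,7)–(0,8): clear
  midpoint (25/2,12) outside
  → clear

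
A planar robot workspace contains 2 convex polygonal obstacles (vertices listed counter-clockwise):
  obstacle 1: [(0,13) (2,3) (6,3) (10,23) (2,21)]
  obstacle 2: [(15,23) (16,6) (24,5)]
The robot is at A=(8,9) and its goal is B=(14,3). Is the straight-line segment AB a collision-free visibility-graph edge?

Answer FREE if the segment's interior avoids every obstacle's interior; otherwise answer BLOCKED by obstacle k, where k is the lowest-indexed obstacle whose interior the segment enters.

FREE

Obstacle 1 [(0,13) (2,3) (6,3) (10,23) (2,21)]:
  edge (0,13)–(2,3): clear
  edge (2,3)–(6,3): clear
  edge (6,3)–(10,23): clear
  edge (10,23)–(2,21): clear
  edge (2,21)–(0,13): clear
  midpoint (11,6) outside
  → clear
Obstacle 2 [(15,23) (16,6) (24,5)]:
  edge (15,23)–(16,6): clear
  edge (16,6)–(24,5): clear
  edge (24,5)–(15,23): clear
  midpoint (11,6) outside
  → clear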